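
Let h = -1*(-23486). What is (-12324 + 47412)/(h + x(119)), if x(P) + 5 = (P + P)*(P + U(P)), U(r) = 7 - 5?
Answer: 35088/52279 ≈ 0.67117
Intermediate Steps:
U(r) = 2
h = 23486
x(P) = -5 + 2*P*(2 + P) (x(P) = -5 + (P + P)*(P + 2) = -5 + (2*P)*(2 + P) = -5 + 2*P*(2 + P))
(-12324 + 47412)/(h + x(119)) = (-12324 + 47412)/(23486 + (-5 + 2*119**2 + 4*119)) = 35088/(23486 + (-5 + 2*14161 + 476)) = 35088/(23486 + (-5 + 28322 + 476)) = 35088/(23486 + 28793) = 35088/52279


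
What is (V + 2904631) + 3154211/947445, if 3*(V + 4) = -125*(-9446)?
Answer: 3124876043476/947445 ≈ 3.2982e+6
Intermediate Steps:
V = 1180738/3 (V = -4 + (-125*(-9446))/3 = -4 + (1/3)*1180750 = -4 + 1180750/3 = 1180738/3 ≈ 3.9358e+5)
(V + 2904631) + 3154211/947445 = (1180738/3 + 2904631) + 3154211/947445 = 9894631/3 + 3154211*(1/947445) = 9894631/3 + 3154211/947445 = 3124876043476/947445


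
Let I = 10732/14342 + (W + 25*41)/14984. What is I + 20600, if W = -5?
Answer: 553390789241/26862566 ≈ 20601.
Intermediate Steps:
I = 21929641/26862566 (I = 10732/14342 + (-5 + 25*41)/14984 = 10732*(1/14342) + (-5 + 1025)*(1/14984) = 5366/7171 + 1020*(1/14984) = 5366/7171 + 255/3746 = 21929641/26862566 ≈ 0.81636)
I + 20600 = 21929641/26862566 + 20600 = 553390789241/26862566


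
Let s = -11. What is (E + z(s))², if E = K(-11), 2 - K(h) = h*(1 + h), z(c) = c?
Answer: 14161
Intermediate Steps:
K(h) = 2 - h*(1 + h)
E = -108 (E = 2 - 1*(-11) - 1*(-11)² = 2 + 11 - 1*121 = 2 + 11 - 121 = -108)
(E + z(s))² = (-108 - 11)² = (-119)² = 14161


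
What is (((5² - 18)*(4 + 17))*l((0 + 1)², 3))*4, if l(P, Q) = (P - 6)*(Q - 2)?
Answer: -2940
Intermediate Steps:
l(P, Q) = (-6 + P)*(-2 + Q)
(((5² - 18)*(4 + 17))*l((0 + 1)², 3))*4 = (((5² - 18)*(4 + 17))*(12 - 6*3 - 2*(0 + 1)² + (0 + 1)²*3))*4 = (((25 - 18)*21)*(12 - 18 - 2*1² + 1²*3))*4 = ((7*21)*(12 - 18 - 2*1 + 1*3))*4 = (147*(12 - 18 - 2 + 3))*4 = (147*(-5))*4 = -735*4 = -2940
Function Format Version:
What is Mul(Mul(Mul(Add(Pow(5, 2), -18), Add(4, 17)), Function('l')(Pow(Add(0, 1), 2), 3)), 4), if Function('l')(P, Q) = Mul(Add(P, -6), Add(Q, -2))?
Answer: -2940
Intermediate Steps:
Function('l')(P, Q) = Mul(Add(-6, P), Add(-2, Q))
Mul(Mul(Mul(Add(Pow(5, 2), -18), Add(4, 17)), Function('l')(Pow(Add(0, 1), 2), 3)), 4) = Mul(Mul(Mul(Add(Pow(5, 2), -18), Add(4, 17)), Add(12, Mul(-6, 3), Mul(-2, Pow(Add(0, 1), 2)), Mul(Pow(Add(0, 1), 2), 3))), 4) = Mul(Mul(Mul(Add(25, -18), 21), Add(12, -18, Mul(-2, Pow(1, 2)), Mul(Pow(1, 2), 3))), 4) = Mul(Mul(Mul(7, 21), Add(12, -18, Mul(-2, 1), Mul(1, 3))), 4) = Mul(Mul(147, Add(12, -18, -2, 3)), 4) = Mul(Mul(147, -5), 4) = Mul(-735, 4) = -2940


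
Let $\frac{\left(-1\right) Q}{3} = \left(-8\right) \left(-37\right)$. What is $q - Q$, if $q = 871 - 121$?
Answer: $1638$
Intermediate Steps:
$q = 750$ ($q = 871 - 121 = 750$)
$Q = -888$ ($Q = - 3 \left(\left(-8\right) \left(-37\right)\right) = \left(-3\right) 296 = -888$)
$q - Q = 750 - -888 = 750 + 888 = 1638$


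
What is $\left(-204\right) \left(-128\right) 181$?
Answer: $4726272$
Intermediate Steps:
$\left(-204\right) \left(-128\right) 181 = 26112 \cdot 181 = 4726272$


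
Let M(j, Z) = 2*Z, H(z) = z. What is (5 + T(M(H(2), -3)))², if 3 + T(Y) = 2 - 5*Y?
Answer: 1156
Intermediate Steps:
T(Y) = -1 - 5*Y (T(Y) = -3 + (2 - 5*Y) = -1 - 5*Y)
(5 + T(M(H(2), -3)))² = (5 + (-1 - 10*(-3)))² = (5 + (-1 - 5*(-6)))² = (5 + (-1 + 30))² = (5 + 29)² = 34² = 1156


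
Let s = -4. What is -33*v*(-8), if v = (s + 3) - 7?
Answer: -2112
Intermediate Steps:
v = -8 (v = (-4 + 3) - 7 = -1 - 7 = -8)
-33*v*(-8) = -33*(-8)*(-8) = 264*(-8) = -2112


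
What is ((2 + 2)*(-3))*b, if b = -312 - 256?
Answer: 6816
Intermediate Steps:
b = -568
((2 + 2)*(-3))*b = ((2 + 2)*(-3))*(-568) = (4*(-3))*(-568) = -12*(-568) = 6816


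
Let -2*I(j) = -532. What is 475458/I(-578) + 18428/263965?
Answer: 62754586409/35107345 ≈ 1787.5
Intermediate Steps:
I(j) = 266 (I(j) = -1/2*(-532) = 266)
475458/I(-578) + 18428/263965 = 475458/266 + 18428/263965 = 475458*(1/266) + 18428*(1/263965) = 237729/133 + 18428/263965 = 62754586409/35107345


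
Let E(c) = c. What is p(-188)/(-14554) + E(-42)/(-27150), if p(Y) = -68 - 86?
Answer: 399364/32928425 ≈ 0.012128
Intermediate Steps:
p(Y) = -154
p(-188)/(-14554) + E(-42)/(-27150) = -154/(-14554) - 42/(-27150) = -154*(-1/14554) - 42*(-1/27150) = 77/7277 + 7/4525 = 399364/32928425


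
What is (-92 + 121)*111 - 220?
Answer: 2999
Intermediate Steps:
(-92 + 121)*111 - 220 = 29*111 - 220 = 3219 - 220 = 2999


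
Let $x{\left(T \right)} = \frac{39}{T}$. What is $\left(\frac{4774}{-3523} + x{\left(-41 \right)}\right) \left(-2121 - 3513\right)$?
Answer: $\frac{1876860054}{144443} \approx 12994.0$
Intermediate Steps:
$\left(\frac{4774}{-3523} + x{\left(-41 \right)}\right) \left(-2121 - 3513\right) = \left(\frac{4774}{-3523} + \frac{39}{-41}\right) \left(-2121 - 3513\right) = \left(4774 \left(- \frac{1}{3523}\right) + 39 \left(- \frac{1}{41}\right)\right) \left(-5634\right) = \left(- \frac{4774}{3523} - \frac{39}{41}\right) \left(-5634\right) = \left(- \frac{333131}{144443}\right) \left(-5634\right) = \frac{1876860054}{144443}$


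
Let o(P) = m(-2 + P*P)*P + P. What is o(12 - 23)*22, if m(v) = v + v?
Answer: -57838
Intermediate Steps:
m(v) = 2*v
o(P) = P + P*(-4 + 2*P²) (o(P) = (2*(-2 + P*P))*P + P = (2*(-2 + P²))*P + P = (-4 + 2*P²)*P + P = P*(-4 + 2*P²) + P = P + P*(-4 + 2*P²))
o(12 - 23)*22 = ((12 - 23)*(-3 + 2*(12 - 23)²))*22 = -11*(-3 + 2*(-11)²)*22 = -11*(-3 + 2*121)*22 = -11*(-3 + 242)*22 = -11*239*22 = -2629*22 = -57838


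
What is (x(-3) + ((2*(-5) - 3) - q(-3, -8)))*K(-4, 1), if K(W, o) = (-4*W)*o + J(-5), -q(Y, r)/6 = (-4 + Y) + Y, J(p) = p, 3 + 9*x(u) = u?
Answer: -2431/3 ≈ -810.33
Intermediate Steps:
x(u) = -1/3 + u/9
q(Y, r) = 24 - 12*Y (q(Y, r) = -6*((-4 + Y) + Y) = -6*(-4 + 2*Y) = 24 - 12*Y)
K(W, o) = -5 - 4*W*o (K(W, o) = (-4*W)*o - 5 = -4*W*o - 5 = -5 - 4*W*o)
(x(-3) + ((2*(-5) - 3) - q(-3, -8)))*K(-4, 1) = ((-1/3 + (1/9)*(-3)) + ((2*(-5) - 3) - (24 - 12*(-3))))*(-5 - 4*(-4)*1) = ((-1/3 - 1/3) + ((-10 - 3) - (24 + 36)))*(-5 + 16) = (-2/3 + (-13 - 1*60))*11 = (-2/3 + (-13 - 60))*11 = (-2/3 - 73)*11 = -221/3*11 = -2431/3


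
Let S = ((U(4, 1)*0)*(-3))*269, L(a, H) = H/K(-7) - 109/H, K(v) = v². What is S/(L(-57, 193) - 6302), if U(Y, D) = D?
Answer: 0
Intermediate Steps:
L(a, H) = -109/H + H/49 (L(a, H) = H/((-7)²) - 109/H = H/49 - 109/H = -109/H + H/49)
S = 0 (S = ((1*0)*(-3))*269 = (0*(-3))*269 = 0*269 = 0)
S/(L(-57, 193) - 6302) = 0/((-109/193 + (1/49)*193) - 6302) = 0/((-109*1/193 + 193/49) - 6302) = 0/((-109/193 + 193/49) - 6302) = 0/(31908/9457 - 6302) = 0/(-59566106/9457) = 0*(-9457/59566106) = 0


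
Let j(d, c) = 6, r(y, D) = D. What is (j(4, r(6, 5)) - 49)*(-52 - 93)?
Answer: 6235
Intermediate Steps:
(j(4, r(6, 5)) - 49)*(-52 - 93) = (6 - 49)*(-52 - 93) = -43*(-145) = 6235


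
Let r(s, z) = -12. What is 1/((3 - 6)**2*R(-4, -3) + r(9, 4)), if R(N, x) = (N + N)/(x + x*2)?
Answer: -1/4 ≈ -0.25000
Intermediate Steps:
R(N, x) = 2*N/(3*x) (R(N, x) = (2*N)/(x + 2*x) = (2*N)/((3*x)) = (2*N)*(1/(3*x)) = 2*N/(3*x))
1/((3 - 6)**2*R(-4, -3) + r(9, 4)) = 1/((3 - 6)**2*((2/3)*(-4)/(-3)) - 12) = 1/((-3)**2*((2/3)*(-4)*(-1/3)) - 12) = 1/(9*(8/9) - 12) = 1/(8 - 12) = 1/(-4) = -1/4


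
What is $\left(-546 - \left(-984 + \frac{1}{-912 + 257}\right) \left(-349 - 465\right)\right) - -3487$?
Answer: $- \frac{522713739}{655} \approx -7.9804 \cdot 10^{5}$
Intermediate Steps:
$\left(-546 - \left(-984 + \frac{1}{-912 + 257}\right) \left(-349 - 465\right)\right) - -3487 = \left(-546 - \left(-984 + \frac{1}{-655}\right) \left(-814\right)\right) + 3487 = \left(-546 - \left(-984 - \frac{1}{655}\right) \left(-814\right)\right) + 3487 = \left(-546 - \left(- \frac{644521}{655}\right) \left(-814\right)\right) + 3487 = \left(-546 - \frac{524640094}{655}\right) + 3487 = - \frac{524997724}{655} + 3487 = - \frac{522713739}{655}$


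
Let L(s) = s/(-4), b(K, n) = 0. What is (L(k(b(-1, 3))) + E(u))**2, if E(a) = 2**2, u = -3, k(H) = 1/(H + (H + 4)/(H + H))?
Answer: 16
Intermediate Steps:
k(H) = 1/(H + (4 + H)/(2*H)) (k(H) = 1/(H + (4 + H)/((2*H))) = 1/(H + (4 + H)*(1/(2*H))) = 1/(H + (4 + H)/(2*H)))
L(s) = -s/4 (L(s) = s*(-1/4) = -s/4)
E(a) = 4
(L(k(b(-1, 3))) + E(u))**2 = (-0/(2*(4 + 0 + 2*0**2)) + 4)**2 = (-0/(2*(4 + 0 + 2*0)) + 4)**2 = (-0/(2*(4 + 0 + 0)) + 4)**2 = (-0/(2*4) + 4)**2 = (-1/4*0 + 4)**2 = (0 + 4)**2 = 4**2 = 16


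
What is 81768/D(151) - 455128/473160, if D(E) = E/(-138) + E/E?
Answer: -667391973263/768885 ≈ -8.6800e+5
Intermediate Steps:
D(E) = 1 - E/138 (D(E) = E*(-1/138) + 1 = -E/138 + 1 = 1 - E/138)
81768/D(151) - 455128/473160 = 81768/(1 - 1/138*151) - 455128/473160 = 81768/(1 - 151/138) - 455128*1/473160 = 81768/(-13/138) - 56891/59145 = 81768*(-138/13) - 56891/59145 = -11283984/13 - 56891/59145 = -667391973263/768885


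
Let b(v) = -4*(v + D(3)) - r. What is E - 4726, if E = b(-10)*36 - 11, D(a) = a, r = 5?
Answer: -3909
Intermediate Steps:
b(v) = -17 - 4*v (b(v) = -4*(v + 3) - 1*5 = -4*(3 + v) - 5 = (-12 - 4*v) - 5 = -17 - 4*v)
E = 817 (E = (-17 - 4*(-10))*36 - 11 = (-17 + 40)*36 - 11 = 23*36 - 11 = 828 - 11 = 817)
E - 4726 = 817 - 4726 = -3909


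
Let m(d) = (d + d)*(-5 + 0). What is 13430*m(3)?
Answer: -402900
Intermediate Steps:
m(d) = -10*d (m(d) = (2*d)*(-5) = -10*d)
13430*m(3) = 13430*(-10*3) = 13430*(-30) = -402900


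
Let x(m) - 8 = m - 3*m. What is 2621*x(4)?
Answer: 0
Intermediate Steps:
x(m) = 8 - 2*m (x(m) = 8 + (m - 3*m) = 8 - 2*m)
2621*x(4) = 2621*(8 - 2*4) = 2621*(8 - 8) = 2621*0 = 0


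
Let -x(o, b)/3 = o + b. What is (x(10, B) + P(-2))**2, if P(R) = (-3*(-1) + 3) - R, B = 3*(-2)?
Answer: 16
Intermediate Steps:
B = -6
P(R) = 6 - R (P(R) = (3 + 3) - R = 6 - R)
x(o, b) = -3*b - 3*o (x(o, b) = -3*(o + b) = -3*(b + o) = -3*b - 3*o)
(x(10, B) + P(-2))**2 = ((-3*(-6) - 3*10) + (6 - 1*(-2)))**2 = ((18 - 30) + (6 + 2))**2 = (-12 + 8)**2 = (-4)**2 = 16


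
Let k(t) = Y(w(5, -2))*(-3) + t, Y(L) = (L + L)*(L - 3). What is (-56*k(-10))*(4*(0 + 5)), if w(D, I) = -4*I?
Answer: 280000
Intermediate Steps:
Y(L) = 2*L*(-3 + L) (Y(L) = (2*L)*(-3 + L) = 2*L*(-3 + L))
k(t) = -240 + t (k(t) = (2*(-4*(-2))*(-3 - 4*(-2)))*(-3) + t = (2*8*(-3 + 8))*(-3) + t = (2*8*5)*(-3) + t = 80*(-3) + t = -240 + t)
(-56*k(-10))*(4*(0 + 5)) = (-56*(-240 - 10))*(4*(0 + 5)) = (-56*(-250))*(4*5) = 14000*20 = 280000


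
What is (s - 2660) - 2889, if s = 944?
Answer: -4605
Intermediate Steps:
(s - 2660) - 2889 = (944 - 2660) - 2889 = -1716 - 2889 = -4605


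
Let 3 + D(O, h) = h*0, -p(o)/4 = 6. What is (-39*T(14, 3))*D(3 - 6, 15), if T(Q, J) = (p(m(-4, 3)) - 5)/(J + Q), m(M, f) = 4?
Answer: -3393/17 ≈ -199.59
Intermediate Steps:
p(o) = -24 (p(o) = -4*6 = -24)
D(O, h) = -3 (D(O, h) = -3 + h*0 = -3 + 0 = -3)
T(Q, J) = -29/(J + Q) (T(Q, J) = (-24 - 5)/(J + Q) = -29/(J + Q))
(-39*T(14, 3))*D(3 - 6, 15) = -(-1131)/(3 + 14)*(-3) = -(-1131)/17*(-3) = -39*(-29/17)*(-3) = (1131/17)*(-3) = -3393/17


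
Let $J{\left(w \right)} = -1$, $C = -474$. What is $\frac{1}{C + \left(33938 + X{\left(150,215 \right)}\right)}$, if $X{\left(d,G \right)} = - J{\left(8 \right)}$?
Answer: $\frac{1}{33465} \approx 2.9882 \cdot 10^{-5}$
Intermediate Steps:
$X{\left(d,G \right)} = 1$ ($X{\left(d,G \right)} = \left(-1\right) \left(-1\right) = 1$)
$\frac{1}{C + \left(33938 + X{\left(150,215 \right)}\right)} = \frac{1}{-474 + \left(33938 + 1\right)} = \frac{1}{-474 + 33939} = \frac{1}{33465}$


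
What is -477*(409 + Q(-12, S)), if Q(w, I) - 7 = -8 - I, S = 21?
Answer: -184599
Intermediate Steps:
Q(w, I) = -1 - I (Q(w, I) = 7 + (-8 - I) = -1 - I)
-477*(409 + Q(-12, S)) = -477*(409 + (-1 - 1*21)) = -477*(409 + (-1 - 21)) = -477*(409 - 22) = -477*387 = -184599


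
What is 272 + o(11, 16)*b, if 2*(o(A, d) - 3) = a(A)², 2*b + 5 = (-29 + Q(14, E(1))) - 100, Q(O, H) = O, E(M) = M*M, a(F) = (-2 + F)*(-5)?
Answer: -60658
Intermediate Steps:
a(F) = 10 - 5*F
E(M) = M²
b = -60 (b = -5/2 + ((-29 + 14) - 100)/2 = -5/2 + (-15 - 100)/2 = -5/2 + (½)*(-115) = -5/2 - 115/2 = -60)
o(A, d) = 3 + (10 - 5*A)²/2
272 + o(11, 16)*b = 272 + (3 + 25*(-2 + 11)²/2)*(-60) = 272 + (3 + (25/2)*9²)*(-60) = 272 + (3 + (25/2)*81)*(-60) = 272 + (3 + 2025/2)*(-60) = 272 + (2031/2)*(-60) = 272 - 60930 = -60658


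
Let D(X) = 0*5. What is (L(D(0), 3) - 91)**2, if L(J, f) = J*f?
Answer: 8281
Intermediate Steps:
D(X) = 0
(L(D(0), 3) - 91)**2 = (0*3 - 91)**2 = (0 - 91)**2 = (-91)**2 = 8281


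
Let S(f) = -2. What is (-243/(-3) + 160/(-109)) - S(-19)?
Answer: 8887/109 ≈ 81.532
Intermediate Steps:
(-243/(-3) + 160/(-109)) - S(-19) = (-243/(-3) + 160/(-109)) - 1*(-2) = (-243*(-⅓) + 160*(-1/109)) + 2 = (81 - 160/109) + 2 = 8669/109 + 2 = 8887/109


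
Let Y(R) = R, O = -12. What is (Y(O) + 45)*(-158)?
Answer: -5214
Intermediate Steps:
(Y(O) + 45)*(-158) = (-12 + 45)*(-158) = 33*(-158) = -5214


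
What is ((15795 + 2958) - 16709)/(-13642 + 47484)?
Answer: 1022/16921 ≈ 0.060398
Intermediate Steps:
((15795 + 2958) - 16709)/(-13642 + 47484) = (18753 - 16709)/33842 = 2044*(1/33842) = 1022/16921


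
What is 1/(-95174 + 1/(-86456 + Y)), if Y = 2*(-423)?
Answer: -87302/8308880549 ≈ -1.0507e-5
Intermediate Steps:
Y = -846
1/(-95174 + 1/(-86456 + Y)) = 1/(-95174 + 1/(-86456 - 846)) = 1/(-95174 + 1/(-87302)) = 1/(-95174 - 1/87302) = 1/(-8308880549/87302) = -87302/8308880549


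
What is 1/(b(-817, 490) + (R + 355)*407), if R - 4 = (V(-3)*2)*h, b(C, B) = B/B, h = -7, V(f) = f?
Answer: 1/163208 ≈ 6.1271e-6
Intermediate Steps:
b(C, B) = 1
R = 46 (R = 4 - 3*2*(-7) = 4 - 6*(-7) = 4 + 42 = 46)
1/(b(-817, 490) + (R + 355)*407) = 1/(1 + (46 + 355)*407) = 1/(1 + 401*407) = 1/(1 + 163207) = 1/163208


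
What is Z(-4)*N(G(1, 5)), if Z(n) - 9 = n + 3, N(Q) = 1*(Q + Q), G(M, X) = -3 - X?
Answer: -128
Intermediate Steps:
N(Q) = 2*Q (N(Q) = 1*(2*Q) = 2*Q)
Z(n) = 12 + n (Z(n) = 9 + (n + 3) = 9 + (3 + n) = 12 + n)
Z(-4)*N(G(1, 5)) = (12 - 4)*(2*(-3 - 1*5)) = 8*(2*(-3 - 5)) = 8*(2*(-8)) = 8*(-16) = -128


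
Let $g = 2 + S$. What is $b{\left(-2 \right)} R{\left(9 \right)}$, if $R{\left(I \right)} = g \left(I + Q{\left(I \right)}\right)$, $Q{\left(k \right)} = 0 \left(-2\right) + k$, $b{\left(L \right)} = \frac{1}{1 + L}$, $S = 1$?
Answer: $-54$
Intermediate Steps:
$g = 3$ ($g = 2 + 1 = 3$)
$Q{\left(k \right)} = k$ ($Q{\left(k \right)} = 0 + k = k$)
$R{\left(I \right)} = 6 I$ ($R{\left(I \right)} = 3 \left(I + I\right) = 3 \cdot 2 I = 6 I$)
$b{\left(-2 \right)} R{\left(9 \right)} = \frac{6 \cdot 9}{1 - 2} = \frac{1}{-1} \cdot 54 = \left(-1\right) 54 = -54$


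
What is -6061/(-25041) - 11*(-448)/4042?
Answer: 73950305/50607861 ≈ 1.4612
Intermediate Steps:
-6061/(-25041) - 11*(-448)/4042 = -6061*(-1/25041) + 4928*(1/4042) = 6061/25041 + 2464/2021 = 73950305/50607861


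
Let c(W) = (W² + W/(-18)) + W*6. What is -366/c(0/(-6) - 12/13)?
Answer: 92781/1175 ≈ 78.963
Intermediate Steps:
c(W) = W² + 107*W/18 (c(W) = (W² - W/18) + 6*W = W² + 107*W/18)
-366/c(0/(-6) - 12/13) = -366*18/((107 + 18*(0/(-6) - 12/13))*(0/(-6) - 12/13)) = -366*18/((107 + 18*(0*(-⅙) - 12*1/13))*(0*(-⅙) - 12*1/13)) = -366*18/((0 - 12/13)*(107 + 18*(0 - 12/13))) = -366*(-39/(2*(107 + 18*(-12/13)))) = -366*(-39/(2*(107 - 216/13))) = -366/((1/18)*(-12/13)*(1175/13)) = -366/(-2350/507) = -366*(-507/2350) = 92781/1175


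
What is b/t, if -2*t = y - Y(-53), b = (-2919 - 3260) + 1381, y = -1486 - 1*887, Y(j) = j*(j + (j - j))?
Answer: -4798/2591 ≈ -1.8518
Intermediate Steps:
Y(j) = j² (Y(j) = j*(j + 0) = j*j = j²)
y = -2373 (y = -1486 - 887 = -2373)
b = -4798 (b = -6179 + 1381 = -4798)
t = 2591 (t = -(-2373 - 1*(-53)²)/2 = -(-2373 - 1*2809)/2 = -(-2373 - 2809)/2 = -½*(-5182) = 2591)
b/t = -4798/2591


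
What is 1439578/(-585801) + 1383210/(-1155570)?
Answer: -82460631689/22564468719 ≈ -3.6544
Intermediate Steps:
1439578/(-585801) + 1383210/(-1155570) = 1439578*(-1/585801) + 1383210*(-1/1155570) = -1439578/585801 - 46107/38519 = -82460631689/22564468719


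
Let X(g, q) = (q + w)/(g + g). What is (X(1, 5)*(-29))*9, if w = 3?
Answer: -1044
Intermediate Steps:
X(g, q) = (3 + q)/(2*g) (X(g, q) = (q + 3)/(g + g) = (3 + q)/((2*g)) = (3 + q)*(1/(2*g)) = (3 + q)/(2*g))
(X(1, 5)*(-29))*9 = (((½)*(3 + 5)/1)*(-29))*9 = (((½)*1*8)*(-29))*9 = (4*(-29))*9 = -116*9 = -1044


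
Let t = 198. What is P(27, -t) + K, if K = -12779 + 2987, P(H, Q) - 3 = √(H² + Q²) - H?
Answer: -9816 + 9*√493 ≈ -9616.2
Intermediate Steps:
P(H, Q) = 3 + √(H² + Q²) - H (P(H, Q) = 3 + (√(H² + Q²) - H) = 3 + √(H² + Q²) - H)
K = -9792
P(27, -t) + K = (3 + √(27² + (-1*198)²) - 1*27) - 9792 = (3 + √(729 + (-198)²) - 27) - 9792 = (3 + √(729 + 39204) - 27) - 9792 = (3 + √39933 - 27) - 9792 = (3 + 9*√493 - 27) - 9792 = (-24 + 9*√493) - 9792 = -9816 + 9*√493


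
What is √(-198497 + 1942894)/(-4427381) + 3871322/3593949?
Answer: 3871322/3593949 - √1744397/4427381 ≈ 1.0769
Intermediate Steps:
√(-198497 + 1942894)/(-4427381) + 3871322/3593949 = √1744397*(-1/4427381) + 3871322*(1/3593949) = -√1744397/4427381 + 3871322/3593949 = 3871322/3593949 - √1744397/4427381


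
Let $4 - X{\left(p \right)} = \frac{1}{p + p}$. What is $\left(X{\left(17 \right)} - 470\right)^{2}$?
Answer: $\frac{251064025}{1156} \approx 2.1718 \cdot 10^{5}$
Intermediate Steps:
$X{\left(p \right)} = 4 - \frac{1}{2 p}$ ($X{\left(p \right)} = 4 - \frac{1}{p + p} = 4 - \frac{1}{2 p}$)
$\left(X{\left(17 \right)} - 470\right)^{2} = \left(\left(4 - \frac{1}{2 \cdot 17}\right) - 470\right)^{2} = \left(\left(4 - \frac{1}{34}\right) - 470\right)^{2} = \left(\frac{135}{34} - 470\right)^{2} = \left(- \frac{15845}{34}\right)^{2} = \frac{251064025}{1156}$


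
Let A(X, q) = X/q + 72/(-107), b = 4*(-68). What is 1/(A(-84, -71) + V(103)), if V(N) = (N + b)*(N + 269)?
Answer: -7597/477604320 ≈ -1.5906e-5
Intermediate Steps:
b = -272
A(X, q) = -72/107 + X/q (A(X, q) = X/q + 72*(-1/107) = X/q - 72/107 = -72/107 + X/q)
V(N) = (-272 + N)*(269 + N) (V(N) = (N - 272)*(N + 269) = (-272 + N)*(269 + N))
1/(A(-84, -71) + V(103)) = 1/((-72/107 - 84/(-71)) + (-73168 + 103² - 3*103)) = 1/((-72/107 - 84*(-1/71)) + (-73168 + 10609 - 309)) = 1/((-72/107 + 84/71) - 62868) = 1/(3876/7597 - 62868) = 1/(-477604320/7597) = -7597/477604320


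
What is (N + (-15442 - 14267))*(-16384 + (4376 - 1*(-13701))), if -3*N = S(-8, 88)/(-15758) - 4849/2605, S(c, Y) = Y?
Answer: -1032320905779094/20524795 ≈ -5.0296e+7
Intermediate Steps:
N = 12773297/20524795 (N = -(88/(-15758) - 4849/2605)/3 = -(88*(-1/15758) - 4849*1/2605)/3 = -(-44/7879 - 4849/2605)/3 = -⅓*(-38319891/20524795) = 12773297/20524795 ≈ 0.62233)
(N + (-15442 - 14267))*(-16384 + (4376 - 1*(-13701))) = (12773297/20524795 + (-15442 - 14267))*(-16384 + (4376 - 1*(-13701))) = (12773297/20524795 - 29709)*(-16384 + (4376 + 13701)) = -609758361358*(-16384 + 18077)/20524795 = -609758361358/20524795*1693 = -1032320905779094/20524795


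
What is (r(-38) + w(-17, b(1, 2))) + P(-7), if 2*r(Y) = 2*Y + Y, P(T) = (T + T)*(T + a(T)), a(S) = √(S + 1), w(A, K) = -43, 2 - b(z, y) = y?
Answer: -2 - 14*I*√6 ≈ -2.0 - 34.293*I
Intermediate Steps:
b(z, y) = 2 - y
a(S) = √(1 + S)
P(T) = 2*T*(T + √(1 + T)) (P(T) = (T + T)*(T + √(1 + T)) = (2*T)*(T + √(1 + T)) = 2*T*(T + √(1 + T)))
r(Y) = 3*Y/2 (r(Y) = (2*Y + Y)/2 = (3*Y)/2 = 3*Y/2)
(r(-38) + w(-17, b(1, 2))) + P(-7) = ((3/2)*(-38) - 43) + 2*(-7)*(-7 + √(1 - 7)) = (-57 - 43) + 2*(-7)*(-7 + √(-6)) = -100 + 2*(-7)*(-7 + I*√6) = -100 + (98 - 14*I*√6) = -2 - 14*I*√6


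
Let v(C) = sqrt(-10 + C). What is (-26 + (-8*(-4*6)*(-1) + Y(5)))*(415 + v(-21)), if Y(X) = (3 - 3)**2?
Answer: -90470 - 218*I*sqrt(31) ≈ -90470.0 - 1213.8*I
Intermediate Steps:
Y(X) = 0 (Y(X) = 0**2 = 0)
(-26 + (-8*(-4*6)*(-1) + Y(5)))*(415 + v(-21)) = (-26 + (-8*(-4*6)*(-1) + 0))*(415 + sqrt(-10 - 21)) = (-26 + (-(-192)*(-1) + 0))*(415 + sqrt(-31)) = (-26 + (-8*24 + 0))*(415 + I*sqrt(31)) = (-26 + (-192 + 0))*(415 + I*sqrt(31)) = (-26 - 192)*(415 + I*sqrt(31)) = -218*(415 + I*sqrt(31)) = -90470 - 218*I*sqrt(31)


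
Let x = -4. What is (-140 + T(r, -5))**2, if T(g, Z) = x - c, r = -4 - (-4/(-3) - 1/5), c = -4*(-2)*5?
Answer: 33856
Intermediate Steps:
c = 40 (c = 8*5 = 40)
r = -77/15 (r = -4 - (-4*(-1/3) - 1*1/5) = -4 - (4/3 - 1/5) = -4 - 1*17/15 = -4 - 17/15 = -77/15 ≈ -5.1333)
T(g, Z) = -44 (T(g, Z) = -4 - 1*40 = -4 - 40 = -44)
(-140 + T(r, -5))**2 = (-140 - 44)**2 = (-184)**2 = 33856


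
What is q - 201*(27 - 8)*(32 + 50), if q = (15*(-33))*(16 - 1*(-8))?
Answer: -325038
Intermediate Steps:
q = -11880 (q = -495*(16 + 8) = -495*24 = -11880)
q - 201*(27 - 8)*(32 + 50) = -11880 - 201*(27 - 8)*(32 + 50) = -11880 - 3819*82 = -11880 - 201*1558 = -11880 - 313158 = -325038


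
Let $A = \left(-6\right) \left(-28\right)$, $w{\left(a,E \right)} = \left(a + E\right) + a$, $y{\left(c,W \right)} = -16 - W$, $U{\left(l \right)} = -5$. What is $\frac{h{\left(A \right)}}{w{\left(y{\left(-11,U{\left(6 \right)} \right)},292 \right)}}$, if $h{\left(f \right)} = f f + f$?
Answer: $\frac{4732}{45} \approx 105.16$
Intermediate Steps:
$w{\left(a,E \right)} = E + 2 a$ ($w{\left(a,E \right)} = \left(E + a\right) + a = E + 2 a$)
$A = 168$
$h{\left(f \right)} = f + f^{2}$ ($h{\left(f \right)} = f^{2} + f = f + f^{2}$)
$\frac{h{\left(A \right)}}{w{\left(y{\left(-11,U{\left(6 \right)} \right)},292 \right)}} = \frac{168 \left(1 + 168\right)}{292 + 2 \left(-16 - -5\right)} = \frac{168 \cdot 169}{292 + 2 \left(-16 + 5\right)} = \frac{28392}{292 + 2 \left(-11\right)} = \frac{28392}{292 - 22} = \frac{28392}{270} = 28392 \cdot \frac{1}{270} = \frac{4732}{45}$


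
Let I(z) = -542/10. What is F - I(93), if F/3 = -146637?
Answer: -2199284/5 ≈ -4.3986e+5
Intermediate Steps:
F = -439911 (F = 3*(-146637) = -439911)
I(z) = -271/5 (I(z) = -542*⅒ = -271/5)
F - I(93) = -439911 - 1*(-271/5) = -439911 + 271/5 = -2199284/5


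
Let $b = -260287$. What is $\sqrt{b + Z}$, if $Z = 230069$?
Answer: $i \sqrt{30218} \approx 173.83 i$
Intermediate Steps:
$\sqrt{b + Z} = \sqrt{-260287 + 230069} = \sqrt{-30218} = i \sqrt{30218}$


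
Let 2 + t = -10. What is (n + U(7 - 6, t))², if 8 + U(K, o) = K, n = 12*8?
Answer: 7921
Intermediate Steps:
n = 96
t = -12 (t = -2 - 10 = -12)
U(K, o) = -8 + K
(n + U(7 - 6, t))² = (96 + (-8 + (7 - 6)))² = (96 + (-8 + 1))² = (96 - 7)² = 89² = 7921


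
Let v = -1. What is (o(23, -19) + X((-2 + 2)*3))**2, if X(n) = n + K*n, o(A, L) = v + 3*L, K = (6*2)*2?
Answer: 3364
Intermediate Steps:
K = 24 (K = 12*2 = 24)
o(A, L) = -1 + 3*L
X(n) = 25*n (X(n) = n + 24*n = 25*n)
(o(23, -19) + X((-2 + 2)*3))**2 = ((-1 + 3*(-19)) + 25*((-2 + 2)*3))**2 = ((-1 - 57) + 25*(0*3))**2 = (-58 + 25*0)**2 = (-58 + 0)**2 = (-58)**2 = 3364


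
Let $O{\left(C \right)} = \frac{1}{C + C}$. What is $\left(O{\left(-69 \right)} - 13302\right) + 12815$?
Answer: $- \frac{67207}{138} \approx -487.01$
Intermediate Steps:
$O{\left(C \right)} = \frac{1}{2 C}$
$\left(O{\left(-69 \right)} - 13302\right) + 12815 = \left(\frac{1}{2 \left(-69\right)} - 13302\right) + 12815 = \left(\frac{1}{2} \left(- \frac{1}{69}\right) - 13302\right) + 12815 = \left(- \frac{1}{138} - 13302\right) + 12815 = - \frac{1835677}{138} + 12815 = - \frac{67207}{138}$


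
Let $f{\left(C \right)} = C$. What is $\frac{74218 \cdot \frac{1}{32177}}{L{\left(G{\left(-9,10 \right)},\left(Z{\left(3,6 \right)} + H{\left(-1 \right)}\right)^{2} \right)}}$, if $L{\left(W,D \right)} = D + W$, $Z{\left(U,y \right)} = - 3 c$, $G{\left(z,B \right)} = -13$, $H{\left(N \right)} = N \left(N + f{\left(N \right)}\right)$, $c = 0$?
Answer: $- \frac{74218}{289593} \approx -0.25628$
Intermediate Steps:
$H{\left(N \right)} = 2 N^{2}$ ($H{\left(N \right)} = N \left(N + N\right) = N 2 N = 2 N^{2}$)
$Z{\left(U,y \right)} = 0$ ($Z{\left(U,y \right)} = \left(-3\right) 0 = 0$)
$\frac{74218 \cdot \frac{1}{32177}}{L{\left(G{\left(-9,10 \right)},\left(Z{\left(3,6 \right)} + H{\left(-1 \right)}\right)^{2} \right)}} = \frac{74218 \cdot \frac{1}{32177}}{\left(0 + 2 \left(-1\right)^{2}\right)^{2} - 13} = \frac{74218 \cdot \frac{1}{32177}}{\left(0 + 2 \cdot 1\right)^{2} - 13} = \frac{74218}{32177 \left(\left(0 + 2\right)^{2} - 13\right)} = \frac{74218}{32177 \left(2^{2} - 13\right)} = \frac{74218}{32177 \left(4 - 13\right)} = \frac{74218}{32177 \left(-9\right)} = \frac{74218}{32177} \left(- \frac{1}{9}\right) = - \frac{74218}{289593}$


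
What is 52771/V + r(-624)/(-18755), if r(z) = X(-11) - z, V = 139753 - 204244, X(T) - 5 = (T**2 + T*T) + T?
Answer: -209036473/241905741 ≈ -0.86412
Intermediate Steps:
X(T) = 5 + T + 2*T**2 (X(T) = 5 + ((T**2 + T*T) + T) = 5 + ((T**2 + T**2) + T) = 5 + (2*T**2 + T) = 5 + (T + 2*T**2) = 5 + T + 2*T**2)
V = -64491
r(z) = 236 - z (r(z) = (5 - 11 + 2*(-11)**2) - z = (5 - 11 + 2*121) - z = (5 - 11 + 242) - z = 236 - z)
52771/V + r(-624)/(-18755) = 52771/(-64491) + (236 - 1*(-624))/(-18755) = 52771*(-1/64491) + (236 + 624)*(-1/18755) = -52771/64491 + 860*(-1/18755) = -52771/64491 - 172/3751 = -209036473/241905741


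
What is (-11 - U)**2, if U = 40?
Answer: 2601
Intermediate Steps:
(-11 - U)**2 = (-11 - 1*40)**2 = (-11 - 40)**2 = (-51)**2 = 2601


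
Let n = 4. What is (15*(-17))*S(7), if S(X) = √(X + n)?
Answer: -255*√11 ≈ -845.74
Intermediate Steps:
S(X) = √(4 + X) (S(X) = √(X + 4) = √(4 + X))
(15*(-17))*S(7) = (15*(-17))*√(4 + 7) = -255*√11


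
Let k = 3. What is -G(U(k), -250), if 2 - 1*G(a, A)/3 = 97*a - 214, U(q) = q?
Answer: 225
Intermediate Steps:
G(a, A) = 648 - 291*a (G(a, A) = 6 - 3*(97*a - 214) = 6 - 3*(-214 + 97*a) = 6 + (642 - 291*a) = 648 - 291*a)
-G(U(k), -250) = -(648 - 291*3) = -(648 - 873) = -1*(-225) = 225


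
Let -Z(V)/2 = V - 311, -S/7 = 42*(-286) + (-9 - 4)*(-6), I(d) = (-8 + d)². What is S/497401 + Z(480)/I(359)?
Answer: 59904400/362605329 ≈ 0.16521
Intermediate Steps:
S = 83538 (S = -7*(42*(-286) + (-9 - 4)*(-6)) = -7*(-12012 - 13*(-6)) = -7*(-12012 + 78) = -7*(-11934) = 83538)
Z(V) = 622 - 2*V (Z(V) = -2*(V - 311) = -2*(-311 + V) = 622 - 2*V)
S/497401 + Z(480)/I(359) = 83538/497401 + (622 - 2*480)/((-8 + 359)²) = 83538*(1/497401) + (622 - 960)/(351²) = 83538/497401 - 338/123201 = 83538/497401 - 338*1/123201 = 83538/497401 - 2/729 = 59904400/362605329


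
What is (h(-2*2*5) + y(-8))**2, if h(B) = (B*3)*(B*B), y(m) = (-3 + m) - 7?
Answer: 576864324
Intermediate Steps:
y(m) = -10 + m
h(B) = 3*B**3 (h(B) = (3*B)*B**2 = 3*B**3)
(h(-2*2*5) + y(-8))**2 = (3*(-2*2*5)**3 + (-10 - 8))**2 = (3*(-4*5)**3 - 18)**2 = (3*(-20)**3 - 18)**2 = (3*(-8000) - 18)**2 = (-24000 - 18)**2 = (-24018)**2 = 576864324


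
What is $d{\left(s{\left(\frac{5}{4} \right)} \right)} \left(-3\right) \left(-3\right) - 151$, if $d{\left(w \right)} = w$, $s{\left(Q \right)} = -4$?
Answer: $-187$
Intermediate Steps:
$d{\left(s{\left(\frac{5}{4} \right)} \right)} \left(-3\right) \left(-3\right) - 151 = \left(-4\right) \left(-3\right) \left(-3\right) - 151 = 12 \left(-3\right) - 151 = -36 - 151 = -187$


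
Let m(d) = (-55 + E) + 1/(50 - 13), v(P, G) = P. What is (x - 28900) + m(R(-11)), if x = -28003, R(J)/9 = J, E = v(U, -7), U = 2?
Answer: -2107371/37 ≈ -56956.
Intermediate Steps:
E = 2
R(J) = 9*J
m(d) = -1960/37 (m(d) = (-55 + 2) + 1/(50 - 13) = -53 + 1/37 = -1960/37)
(x - 28900) + m(R(-11)) = (-28003 - 28900) - 1960/37 = -56903 - 1960/37 = -2107371/37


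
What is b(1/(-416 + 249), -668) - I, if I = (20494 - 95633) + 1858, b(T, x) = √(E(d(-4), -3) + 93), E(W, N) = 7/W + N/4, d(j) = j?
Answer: 73281 + √362/2 ≈ 73291.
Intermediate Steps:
E(W, N) = 7/W + N/4 (E(W, N) = 7/W + N*(¼) = 7/W + N/4)
b(T, x) = √362/2 (b(T, x) = √((7/(-4) + (¼)*(-3)) + 93) = √((7*(-¼) - ¾) + 93) = √((-7/4 - ¾) + 93) = √(-5/2 + 93) = √(181/2) = √362/2)
I = -73281 (I = -75139 + 1858 = -73281)
b(1/(-416 + 249), -668) - I = √362/2 - 1*(-73281) = √362/2 + 73281 = 73281 + √362/2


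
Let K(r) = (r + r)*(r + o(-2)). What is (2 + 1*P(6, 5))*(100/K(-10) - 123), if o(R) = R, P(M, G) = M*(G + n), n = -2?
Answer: -7355/3 ≈ -2451.7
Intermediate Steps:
P(M, G) = M*(-2 + G) (P(M, G) = M*(G - 2) = M*(-2 + G))
K(r) = 2*r*(-2 + r) (K(r) = (r + r)*(r - 2) = (2*r)*(-2 + r) = 2*r*(-2 + r))
(2 + 1*P(6, 5))*(100/K(-10) - 123) = (2 + 1*(6*(-2 + 5)))*(100/((2*(-10)*(-2 - 10))) - 123) = (2 + 1*(6*3))*(100/((2*(-10)*(-12))) - 123) = (2 + 1*18)*(100/240 - 123) = (2 + 18)*(100*(1/240) - 123) = 20*(5/12 - 123) = 20*(-1471/12) = -7355/3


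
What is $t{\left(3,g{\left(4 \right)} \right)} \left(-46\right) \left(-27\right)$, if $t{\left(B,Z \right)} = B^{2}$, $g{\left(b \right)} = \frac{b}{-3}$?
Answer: $11178$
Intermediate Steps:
$g{\left(b \right)} = - \frac{b}{3}$ ($g{\left(b \right)} = b \left(- \frac{1}{3}\right) = - \frac{b}{3}$)
$t{\left(3,g{\left(4 \right)} \right)} \left(-46\right) \left(-27\right) = 3^{2} \left(-46\right) \left(-27\right) = 9 \left(-46\right) \left(-27\right) = \left(-414\right) \left(-27\right) = 11178$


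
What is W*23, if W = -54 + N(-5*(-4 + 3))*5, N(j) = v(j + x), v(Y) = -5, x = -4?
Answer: -1817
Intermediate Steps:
N(j) = -5
W = -79 (W = -54 - 5*5 = -54 - 25 = -79)
W*23 = -79*23 = -1817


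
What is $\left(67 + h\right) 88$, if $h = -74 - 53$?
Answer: $-5280$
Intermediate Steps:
$h = -127$
$\left(67 + h\right) 88 = \left(67 - 127\right) 88 = \left(-60\right) 88 = -5280$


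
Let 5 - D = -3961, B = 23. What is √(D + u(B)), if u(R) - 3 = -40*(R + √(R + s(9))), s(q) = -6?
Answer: √(3049 - 40*√17) ≈ 53.704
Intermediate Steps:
D = 3966 (D = 5 - 1*(-3961) = 5 + 3961 = 3966)
u(R) = 3 - 40*R - 40*√(-6 + R) (u(R) = 3 - 40*(R + √(R - 6)) = 3 - 40*(R + √(-6 + R)) = 3 + (-40*R - 40*√(-6 + R)) = 3 - 40*R - 40*√(-6 + R))
√(D + u(B)) = √(3966 + (3 - 40*23 - 40*√(-6 + 23))) = √(3966 + (3 - 920 - 40*√17)) = √(3966 + (-917 - 40*√17)) = √(3049 - 40*√17)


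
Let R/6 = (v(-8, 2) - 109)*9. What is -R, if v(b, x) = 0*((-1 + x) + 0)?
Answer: 5886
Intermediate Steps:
v(b, x) = 0 (v(b, x) = 0*(-1 + x) = 0)
R = -5886 (R = 6*((0 - 109)*9) = 6*(-109*9) = 6*(-981) = -5886)
-R = -1*(-5886) = 5886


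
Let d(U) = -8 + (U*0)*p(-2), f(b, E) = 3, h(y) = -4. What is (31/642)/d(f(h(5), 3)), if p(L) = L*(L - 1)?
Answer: -31/5136 ≈ -0.0060358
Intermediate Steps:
p(L) = L*(-1 + L)
d(U) = -8 (d(U) = -8 + (U*0)*(-2*(-1 - 2)) = -8 + 0*(-2*(-3)) = -8 + 0*6 = -8 + 0 = -8)
(31/642)/d(f(h(5), 3)) = (31/642)/(-8) = (31*(1/642))*(-⅛) = (31/642)*(-⅛) = -31/5136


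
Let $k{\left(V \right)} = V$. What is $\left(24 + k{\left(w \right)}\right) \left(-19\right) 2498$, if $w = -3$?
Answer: $-996702$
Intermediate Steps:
$\left(24 + k{\left(w \right)}\right) \left(-19\right) 2498 = \left(24 - 3\right) \left(-19\right) 2498 = 21 \left(-19\right) 2498 = \left(-399\right) 2498 = -996702$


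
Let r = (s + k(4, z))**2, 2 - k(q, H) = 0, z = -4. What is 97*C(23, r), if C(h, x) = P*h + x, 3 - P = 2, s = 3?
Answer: 4656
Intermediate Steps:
k(q, H) = 2 (k(q, H) = 2 - 1*0 = 2 + 0 = 2)
P = 1 (P = 3 - 1*2 = 3 - 2 = 1)
r = 25 (r = (3 + 2)**2 = 5**2 = 25)
C(h, x) = h + x (C(h, x) = 1*h + x = h + x)
97*C(23, r) = 97*(23 + 25) = 97*48 = 4656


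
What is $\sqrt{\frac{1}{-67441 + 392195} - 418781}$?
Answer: $\frac{131 i \sqrt{2573673176722}}{324754} \approx 647.13 i$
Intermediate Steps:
$\sqrt{\frac{1}{-67441 + 392195} - 418781} = \sqrt{\frac{1}{324754} - 418781} = \sqrt{- \frac{136000804873}{324754}} = \frac{131 i \sqrt{2573673176722}}{324754}$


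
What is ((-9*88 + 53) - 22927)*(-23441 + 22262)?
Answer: 27902214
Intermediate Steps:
((-9*88 + 53) - 22927)*(-23441 + 22262) = ((-792 + 53) - 22927)*(-1179) = (-739 - 22927)*(-1179) = -23666*(-1179) = 27902214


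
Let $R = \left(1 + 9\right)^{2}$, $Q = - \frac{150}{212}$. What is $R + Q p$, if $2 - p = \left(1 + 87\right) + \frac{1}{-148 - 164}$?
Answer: $\frac{1773175}{11024} \approx 160.85$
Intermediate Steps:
$Q = - \frac{75}{106}$ ($Q = \left(-150\right) \frac{1}{212} = - \frac{75}{106} \approx -0.70755$)
$R = 100$ ($R = 10^{2} = 100$)
$p = - \frac{26831}{312}$ ($p = 2 - \left(\left(1 + 87\right) + \frac{1}{-148 - 164}\right) = 2 - \left(88 + \frac{1}{-312}\right) = 2 - \left(88 - \frac{1}{312}\right) = 2 - \frac{27455}{312} = - \frac{26831}{312} \approx -85.997$)
$R + Q p = 100 - - \frac{670775}{11024} = 100 + \frac{670775}{11024} = \frac{1773175}{11024}$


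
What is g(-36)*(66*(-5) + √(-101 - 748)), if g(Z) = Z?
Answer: 11880 - 36*I*√849 ≈ 11880.0 - 1049.0*I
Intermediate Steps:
g(-36)*(66*(-5) + √(-101 - 748)) = -36*(66*(-5) + √(-101 - 748)) = -36*(-330 + √(-849)) = -36*(-330 + I*√849) = 11880 - 36*I*√849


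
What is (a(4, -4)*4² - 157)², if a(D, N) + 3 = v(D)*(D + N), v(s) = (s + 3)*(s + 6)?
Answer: 42025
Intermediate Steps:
v(s) = (3 + s)*(6 + s)
a(D, N) = -3 + (D + N)*(18 + D² + 9*D) (a(D, N) = -3 + (18 + D² + 9*D)*(D + N) = -3 + (D + N)*(18 + D² + 9*D))
(a(4, -4)*4² - 157)² = ((-3 + 4*(18 + 4² + 9*4) - 4*(18 + 4² + 9*4))*4² - 157)² = ((-3 + 4*(18 + 16 + 36) - 4*(18 + 16 + 36))*16 - 157)² = ((-3 + 4*70 - 4*70)*16 - 157)² = ((-3 + 280 - 280)*16 - 157)² = (-3*16 - 157)² = (-48 - 157)² = (-205)² = 42025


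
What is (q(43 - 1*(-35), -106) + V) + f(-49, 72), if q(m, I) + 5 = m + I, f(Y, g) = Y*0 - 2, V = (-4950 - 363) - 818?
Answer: -6166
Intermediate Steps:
V = -6131 (V = -5313 - 818 = -6131)
f(Y, g) = -2 (f(Y, g) = 0 - 2 = -2)
q(m, I) = -5 + I + m (q(m, I) = -5 + (m + I) = -5 + (I + m) = -5 + I + m)
(q(43 - 1*(-35), -106) + V) + f(-49, 72) = ((-5 - 106 + (43 - 1*(-35))) - 6131) - 2 = ((-5 - 106 + (43 + 35)) - 6131) - 2 = ((-5 - 106 + 78) - 6131) - 2 = (-33 - 6131) - 2 = -6164 - 2 = -6166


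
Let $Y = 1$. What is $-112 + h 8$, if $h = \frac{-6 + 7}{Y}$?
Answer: $-104$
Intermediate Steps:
$h = 1$ ($h = \frac{-6 + 7}{1} = 1 \cdot 1 = 1$)
$-112 + h 8 = -112 + 1 \cdot 8 = -112 + 8 = -104$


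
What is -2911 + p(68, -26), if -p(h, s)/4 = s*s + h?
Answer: -5887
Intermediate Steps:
p(h, s) = -4*h - 4*s² (p(h, s) = -4*(s*s + h) = -4*(s² + h) = -4*(h + s²) = -4*h - 4*s²)
-2911 + p(68, -26) = -2911 + (-4*68 - 4*(-26)²) = -2911 + (-272 - 4*676) = -2911 + (-272 - 2704) = -2911 - 2976 = -5887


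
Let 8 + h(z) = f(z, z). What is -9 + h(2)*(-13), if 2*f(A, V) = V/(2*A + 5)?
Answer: 842/9 ≈ 93.556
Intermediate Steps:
f(A, V) = V/(2*(5 + 2*A)) (f(A, V) = (V/(2*A + 5))/2 = (V/(5 + 2*A))/2 = V/(2*(5 + 2*A)))
h(z) = -8 + z/(2*(5 + 2*z))
-9 + h(2)*(-13) = -9 + ((-80 - 31*2)/(2*(5 + 2*2)))*(-13) = -9 + ((-80 - 62)/(2*(5 + 4)))*(-13) = -9 + ((½)*(-142)/9)*(-13) = -9 + ((½)*(⅑)*(-142))*(-13) = -9 - 71/9*(-13) = -9 + 923/9 = 842/9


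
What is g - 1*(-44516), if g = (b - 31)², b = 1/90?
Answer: 368358121/8100 ≈ 45476.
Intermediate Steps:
b = 1/90 ≈ 0.011111
g = 7778521/8100 (g = (1/90 - 31)² = (-2789/90)² = 7778521/8100 ≈ 960.31)
g - 1*(-44516) = 7778521/8100 - 1*(-44516) = 7778521/8100 + 44516 = 368358121/8100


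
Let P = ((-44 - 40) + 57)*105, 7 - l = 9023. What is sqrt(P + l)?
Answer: I*sqrt(11851) ≈ 108.86*I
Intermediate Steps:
l = -9016 (l = 7 - 1*9023 = 7 - 9023 = -9016)
P = -2835 (P = (-84 + 57)*105 = -27*105 = -2835)
sqrt(P + l) = sqrt(-2835 - 9016) = sqrt(-11851) = I*sqrt(11851)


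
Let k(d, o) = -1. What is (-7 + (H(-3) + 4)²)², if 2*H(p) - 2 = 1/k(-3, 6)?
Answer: 2809/16 ≈ 175.56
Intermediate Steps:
H(p) = ½ (H(p) = 1 + (½)/(-1) = 1 + (½)*(-1) = 1 - ½ = ½)
(-7 + (H(-3) + 4)²)² = (-7 + (½ + 4)²)² = (-7 + (9/2)²)² = (-7 + 81/4)² = (53/4)² = 2809/16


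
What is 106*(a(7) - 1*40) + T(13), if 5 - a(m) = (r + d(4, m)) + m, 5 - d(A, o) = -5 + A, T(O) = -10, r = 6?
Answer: -5734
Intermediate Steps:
d(A, o) = 10 - A (d(A, o) = 5 - (-5 + A) = 5 + (5 - A) = 10 - A)
a(m) = -7 - m (a(m) = 5 - ((6 + (10 - 1*4)) + m) = 5 - ((6 + (10 - 4)) + m) = 5 - ((6 + 6) + m) = 5 - (12 + m) = 5 + (-12 - m) = -7 - m)
106*(a(7) - 1*40) + T(13) = 106*((-7 - 1*7) - 1*40) - 10 = 106*((-7 - 7) - 40) - 10 = 106*(-14 - 40) - 10 = 106*(-54) - 10 = -5724 - 10 = -5734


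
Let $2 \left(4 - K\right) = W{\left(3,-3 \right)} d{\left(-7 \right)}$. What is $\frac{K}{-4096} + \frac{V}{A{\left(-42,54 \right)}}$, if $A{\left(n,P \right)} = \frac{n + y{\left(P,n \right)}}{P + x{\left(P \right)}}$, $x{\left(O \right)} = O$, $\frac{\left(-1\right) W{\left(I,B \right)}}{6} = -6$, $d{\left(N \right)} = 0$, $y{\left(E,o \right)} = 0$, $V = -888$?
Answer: $\frac{16367609}{7168} \approx 2283.4$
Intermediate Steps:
$W{\left(I,B \right)} = 36$ ($W{\left(I,B \right)} = \left(-6\right) \left(-6\right) = 36$)
$K = 4$ ($K = 4 - \frac{36 \cdot 0}{2} = 4 - 0 = 4 + 0 = 4$)
$A{\left(n,P \right)} = \frac{n}{2 P}$ ($A{\left(n,P \right)} = \frac{n + 0}{P + P} = \frac{n}{2 P}$)
$\frac{K}{-4096} + \frac{V}{A{\left(-42,54 \right)}} = \frac{4}{-4096} - \frac{888}{\frac{1}{2} \left(-42\right) \frac{1}{54}} = 4 \left(- \frac{1}{4096}\right) - \frac{888}{\frac{1}{2} \left(-42\right) \frac{1}{54}} = - \frac{1}{1024} - \frac{888}{- \frac{7}{18}} = - \frac{1}{1024} - - \frac{15984}{7} = - \frac{1}{1024} + \frac{15984}{7} = \frac{16367609}{7168}$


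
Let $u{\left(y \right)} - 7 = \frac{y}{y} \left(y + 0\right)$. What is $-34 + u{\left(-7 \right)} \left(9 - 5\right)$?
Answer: $-34$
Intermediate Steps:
$u{\left(y \right)} = 7 + y$ ($u{\left(y \right)} = 7 + \frac{y}{y} \left(y + 0\right) = 7 + 1 y = 7 + y$)
$-34 + u{\left(-7 \right)} \left(9 - 5\right) = -34 + \left(7 - 7\right) \left(9 - 5\right) = -34 + 0 \left(9 - 5\right) = -34 + 0 \cdot 4 = -34 + 0 = -34$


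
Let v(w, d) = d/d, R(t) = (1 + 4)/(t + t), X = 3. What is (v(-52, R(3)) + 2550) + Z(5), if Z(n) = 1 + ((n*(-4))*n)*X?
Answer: 2252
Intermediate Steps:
R(t) = 5/(2*t) (R(t) = 5/((2*t)) = 5*(1/(2*t)) = 5/(2*t))
v(w, d) = 1
Z(n) = 1 - 12*n**2 (Z(n) = 1 + ((n*(-4))*n)*3 = 1 + ((-4*n)*n)*3 = 1 - 4*n**2*3 = 1 - 12*n**2)
(v(-52, R(3)) + 2550) + Z(5) = (1 + 2550) + (1 - 12*5**2) = 2551 + (1 - 12*25) = 2551 + (1 - 300) = 2551 - 299 = 2252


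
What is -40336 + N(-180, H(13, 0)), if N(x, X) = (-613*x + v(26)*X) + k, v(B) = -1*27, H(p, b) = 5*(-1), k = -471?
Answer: 69668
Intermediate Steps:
H(p, b) = -5
v(B) = -27
N(x, X) = -471 - 613*x - 27*X (N(x, X) = (-613*x - 27*X) - 471 = -471 - 613*x - 27*X)
-40336 + N(-180, H(13, 0)) = -40336 + (-471 - 613*(-180) - 27*(-5)) = -40336 + (-471 + 110340 + 135) = -40336 + 110004 = 69668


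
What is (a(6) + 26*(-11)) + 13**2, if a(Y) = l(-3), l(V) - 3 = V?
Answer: -117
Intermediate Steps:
l(V) = 3 + V
a(Y) = 0 (a(Y) = 3 - 3 = 0)
(a(6) + 26*(-11)) + 13**2 = (0 + 26*(-11)) + 13**2 = (0 - 286) + 169 = -286 + 169 = -117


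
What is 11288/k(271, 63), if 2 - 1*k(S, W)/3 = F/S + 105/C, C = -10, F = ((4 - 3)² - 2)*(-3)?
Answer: 6118096/20307 ≈ 301.28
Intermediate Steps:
F = 3 (F = (1² - 2)*(-3) = (1 - 2)*(-3) = -1*(-3) = 3)
k(S, W) = 75/2 - 9/S (k(S, W) = 6 - 3*(3/S + 105/(-10)) = 6 - 3*(3/S + 105*(-⅒)) = 6 - 3*(3/S - 21/2) = 6 - 3*(-21/2 + 3/S) = 6 + (63/2 - 9/S) = 75/2 - 9/S)
11288/k(271, 63) = 11288/(75/2 - 9/271) = 11288/(20307/542) = 11288*(542/20307) = 6118096/20307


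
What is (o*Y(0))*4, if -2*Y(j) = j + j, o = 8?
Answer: 0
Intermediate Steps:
Y(j) = -j (Y(j) = -(j + j)/2 = -j)
(o*Y(0))*4 = (8*(-1*0))*4 = (8*0)*4 = 0*4 = 0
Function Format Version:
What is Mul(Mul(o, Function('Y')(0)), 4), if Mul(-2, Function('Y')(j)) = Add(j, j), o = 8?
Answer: 0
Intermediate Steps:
Function('Y')(j) = Mul(-1, j) (Function('Y')(j) = Mul(Rational(-1, 2), Add(j, j)) = Mul(Rational(-1, 2), Mul(2, j)) = Mul(-1, j))
Mul(Mul(o, Function('Y')(0)), 4) = Mul(Mul(8, Mul(-1, 0)), 4) = Mul(Mul(8, 0), 4) = Mul(0, 4) = 0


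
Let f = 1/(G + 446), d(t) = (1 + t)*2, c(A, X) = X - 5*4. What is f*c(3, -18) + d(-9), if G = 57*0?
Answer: -3587/223 ≈ -16.085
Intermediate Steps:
c(A, X) = -20 + X (c(A, X) = X - 20 = -20 + X)
G = 0
d(t) = 2 + 2*t
f = 1/446 (f = 1/(0 + 446) = 1/446 ≈ 0.0022422)
f*c(3, -18) + d(-9) = (-20 - 18)/446 + (2 + 2*(-9)) = (1/446)*(-38) + (2 - 18) = -19/223 - 16 = -3587/223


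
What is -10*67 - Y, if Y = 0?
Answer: -670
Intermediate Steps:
-10*67 - Y = -10*67 - 1*0 = -670 + 0 = -670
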